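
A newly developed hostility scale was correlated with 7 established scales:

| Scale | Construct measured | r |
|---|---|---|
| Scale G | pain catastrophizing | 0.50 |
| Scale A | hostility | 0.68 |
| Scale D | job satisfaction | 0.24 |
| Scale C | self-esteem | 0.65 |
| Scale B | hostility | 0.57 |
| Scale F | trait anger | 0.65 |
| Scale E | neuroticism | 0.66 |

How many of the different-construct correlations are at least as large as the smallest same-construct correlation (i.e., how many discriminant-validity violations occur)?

3

Convergent (same construct = hostility): Scale A, Scale B.
Smallest convergent = 0.57. Discriminant values: 0.50, 0.24, 0.65, 0.65, 0.66; count ≥ 0.57 → 3.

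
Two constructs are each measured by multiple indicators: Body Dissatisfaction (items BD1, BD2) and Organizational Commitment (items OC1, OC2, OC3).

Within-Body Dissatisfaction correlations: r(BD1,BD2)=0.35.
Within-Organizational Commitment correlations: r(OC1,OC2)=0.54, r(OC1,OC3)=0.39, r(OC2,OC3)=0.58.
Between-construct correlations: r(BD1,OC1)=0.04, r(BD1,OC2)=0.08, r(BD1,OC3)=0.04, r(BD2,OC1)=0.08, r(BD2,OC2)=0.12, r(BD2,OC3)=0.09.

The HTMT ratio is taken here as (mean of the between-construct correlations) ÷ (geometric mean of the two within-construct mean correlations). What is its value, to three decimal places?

Mean heterotrait r = 0.45/6 = 0.0750.
Mean within-BD = 0.35/1 = 0.3500; mean within-OC = 1.51/3 = 0.5033.
Geometric mean = √(0.3500 × 0.5033) = 0.4197.
HTMT = 0.0750 / 0.4197 = 0.179.

0.179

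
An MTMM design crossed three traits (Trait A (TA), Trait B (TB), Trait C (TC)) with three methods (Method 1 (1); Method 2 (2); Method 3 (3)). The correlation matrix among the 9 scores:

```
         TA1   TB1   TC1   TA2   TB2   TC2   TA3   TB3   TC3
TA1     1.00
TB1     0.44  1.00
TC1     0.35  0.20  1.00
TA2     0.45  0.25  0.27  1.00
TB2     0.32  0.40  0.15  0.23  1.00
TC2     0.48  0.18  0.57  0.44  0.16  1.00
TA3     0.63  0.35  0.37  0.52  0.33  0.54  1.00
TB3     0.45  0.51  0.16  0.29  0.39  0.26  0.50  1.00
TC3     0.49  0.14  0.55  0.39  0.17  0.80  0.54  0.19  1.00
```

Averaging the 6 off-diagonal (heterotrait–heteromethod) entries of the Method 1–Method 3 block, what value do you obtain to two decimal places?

HTHM values (method 1 × method 3): 0.45, 0.49, 0.35, 0.14, 0.37, 0.16; mean = 1.96/6 = 0.33.

0.33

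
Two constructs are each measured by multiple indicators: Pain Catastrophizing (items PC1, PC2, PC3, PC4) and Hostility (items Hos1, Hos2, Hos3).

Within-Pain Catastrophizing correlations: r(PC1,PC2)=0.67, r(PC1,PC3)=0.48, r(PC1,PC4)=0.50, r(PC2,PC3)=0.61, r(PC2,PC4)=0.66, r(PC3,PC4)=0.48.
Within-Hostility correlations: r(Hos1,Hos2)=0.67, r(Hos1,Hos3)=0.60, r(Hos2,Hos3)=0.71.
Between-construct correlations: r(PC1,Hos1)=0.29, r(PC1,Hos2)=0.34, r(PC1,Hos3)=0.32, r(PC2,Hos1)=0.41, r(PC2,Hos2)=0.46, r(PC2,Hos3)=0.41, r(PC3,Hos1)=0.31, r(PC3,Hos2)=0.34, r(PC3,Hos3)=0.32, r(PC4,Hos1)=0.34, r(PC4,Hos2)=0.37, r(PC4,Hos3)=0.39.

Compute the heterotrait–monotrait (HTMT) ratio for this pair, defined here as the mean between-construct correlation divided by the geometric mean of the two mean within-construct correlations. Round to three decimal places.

Between-construct mean = 4.30/12 = 0.3583.
Mean within-PC = 3.40/6 = 0.5667; mean within-Hos = 1.98/3 = 0.6600.
Geometric mean = √(0.5667 × 0.6600) = 0.6116.
HTMT = 0.3583 / 0.6116 = 0.586.

0.586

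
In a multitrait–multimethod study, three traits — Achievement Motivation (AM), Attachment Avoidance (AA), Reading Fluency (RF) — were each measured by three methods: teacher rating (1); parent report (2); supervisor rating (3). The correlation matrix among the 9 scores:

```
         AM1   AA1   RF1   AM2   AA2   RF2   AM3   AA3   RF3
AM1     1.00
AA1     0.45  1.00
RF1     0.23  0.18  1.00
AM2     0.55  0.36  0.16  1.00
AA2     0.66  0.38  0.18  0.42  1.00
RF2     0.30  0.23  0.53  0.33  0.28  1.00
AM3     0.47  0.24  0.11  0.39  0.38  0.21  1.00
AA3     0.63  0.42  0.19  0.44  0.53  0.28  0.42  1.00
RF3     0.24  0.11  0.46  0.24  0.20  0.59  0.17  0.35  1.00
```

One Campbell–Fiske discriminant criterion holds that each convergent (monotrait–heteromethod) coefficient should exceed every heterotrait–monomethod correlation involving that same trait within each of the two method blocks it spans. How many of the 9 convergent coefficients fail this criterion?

3

Checking each validity diagonal entry against its comparison values:
AM (methods 1·2): 0.55 vs {0.45, 0.42, 0.23, 0.33} → pass.
AM (methods 1·3): 0.47 vs {0.45, 0.42, 0.23, 0.17} → pass.
AM (methods 2·3): 0.39 vs {0.42, 0.42, 0.33, 0.17} → fail.
AA (methods 1·2): 0.38 vs {0.45, 0.42, 0.18, 0.28} → fail.
AA (methods 1·3): 0.42 vs {0.45, 0.42, 0.18, 0.35} → fail.
AA (methods 2·3): 0.53 vs {0.42, 0.42, 0.28, 0.35} → pass.
RF (methods 1·2): 0.53 vs {0.23, 0.33, 0.18, 0.28} → pass.
RF (methods 1·3): 0.46 vs {0.23, 0.17, 0.18, 0.35} → pass.
RF (methods 2·3): 0.59 vs {0.33, 0.17, 0.28, 0.35} → pass.
3 of 9 fail.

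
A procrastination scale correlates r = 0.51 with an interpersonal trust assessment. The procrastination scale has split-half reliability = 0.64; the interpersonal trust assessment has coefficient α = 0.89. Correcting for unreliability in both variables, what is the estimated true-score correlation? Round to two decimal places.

0.68

r_true = r_obs / √(r_xx · r_yy) = 0.51 / √(0.64 × 0.89) = 0.51 / √0.5696 = 0.51 / 0.7547 ≈ 0.68.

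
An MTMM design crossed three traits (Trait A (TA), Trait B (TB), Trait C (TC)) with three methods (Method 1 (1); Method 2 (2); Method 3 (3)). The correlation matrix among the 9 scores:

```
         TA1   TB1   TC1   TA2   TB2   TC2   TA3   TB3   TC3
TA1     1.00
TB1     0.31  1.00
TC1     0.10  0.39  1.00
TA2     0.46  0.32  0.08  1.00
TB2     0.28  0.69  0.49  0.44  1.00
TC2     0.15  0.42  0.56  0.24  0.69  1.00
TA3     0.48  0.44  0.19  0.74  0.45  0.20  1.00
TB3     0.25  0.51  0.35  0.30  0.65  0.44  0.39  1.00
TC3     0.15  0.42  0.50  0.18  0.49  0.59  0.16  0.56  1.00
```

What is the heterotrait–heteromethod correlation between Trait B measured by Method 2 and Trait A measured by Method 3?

0.45

Different traits and methods: r(TB2, TA3) = 0.45.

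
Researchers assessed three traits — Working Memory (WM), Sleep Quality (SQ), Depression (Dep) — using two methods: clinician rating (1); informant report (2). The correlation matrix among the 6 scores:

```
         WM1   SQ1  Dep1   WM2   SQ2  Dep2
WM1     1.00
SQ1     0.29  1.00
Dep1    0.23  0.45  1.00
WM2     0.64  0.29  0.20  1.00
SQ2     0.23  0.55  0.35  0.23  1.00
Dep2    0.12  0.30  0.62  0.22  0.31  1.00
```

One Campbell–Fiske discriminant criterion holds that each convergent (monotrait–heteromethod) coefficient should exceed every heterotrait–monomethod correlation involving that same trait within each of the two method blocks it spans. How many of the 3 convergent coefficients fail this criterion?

Each convergent coefficient versus the relevant comparison correlations:
WM (methods 1·2): 0.64 vs {0.29, 0.23, 0.23, 0.22} → pass.
SQ (methods 1·2): 0.55 vs {0.29, 0.23, 0.45, 0.31} → pass.
Dep (methods 1·2): 0.62 vs {0.23, 0.22, 0.45, 0.31} → pass.
0 of 3 fail.

0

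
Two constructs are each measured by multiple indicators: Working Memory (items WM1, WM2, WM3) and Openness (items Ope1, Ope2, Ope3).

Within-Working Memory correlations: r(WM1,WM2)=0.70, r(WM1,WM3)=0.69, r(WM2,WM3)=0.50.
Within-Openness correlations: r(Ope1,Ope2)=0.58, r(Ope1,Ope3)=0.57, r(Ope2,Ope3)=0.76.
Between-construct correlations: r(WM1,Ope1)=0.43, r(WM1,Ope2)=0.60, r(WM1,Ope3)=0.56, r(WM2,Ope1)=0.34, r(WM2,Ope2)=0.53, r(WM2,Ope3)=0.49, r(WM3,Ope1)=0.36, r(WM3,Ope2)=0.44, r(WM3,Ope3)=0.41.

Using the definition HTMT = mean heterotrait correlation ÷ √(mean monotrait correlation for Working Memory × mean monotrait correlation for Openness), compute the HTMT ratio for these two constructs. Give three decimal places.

Mean between = 4.16/9 = 0.4622.
Mean within-WM = 1.89/3 = 0.6300; mean within-Ope = 1.91/3 = 0.6367.
Geometric mean = √(0.6300 × 0.6367) = 0.6333.
HTMT = 0.4622 / 0.6333 = 0.730.

0.730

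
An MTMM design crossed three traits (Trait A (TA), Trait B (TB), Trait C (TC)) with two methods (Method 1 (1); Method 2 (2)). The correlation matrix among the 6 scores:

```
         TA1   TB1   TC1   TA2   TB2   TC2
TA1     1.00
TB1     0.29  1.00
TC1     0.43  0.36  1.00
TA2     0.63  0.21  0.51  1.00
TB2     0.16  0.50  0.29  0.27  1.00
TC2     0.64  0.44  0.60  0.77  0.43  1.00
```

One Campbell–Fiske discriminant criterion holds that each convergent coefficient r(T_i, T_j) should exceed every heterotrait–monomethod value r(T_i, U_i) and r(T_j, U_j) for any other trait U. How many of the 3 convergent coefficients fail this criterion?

2

Each convergent coefficient versus the relevant comparison correlations:
TA (methods 1·2): 0.63 vs {0.29, 0.27, 0.43, 0.77} → fail.
TB (methods 1·2): 0.50 vs {0.29, 0.27, 0.36, 0.43} → pass.
TC (methods 1·2): 0.60 vs {0.43, 0.77, 0.36, 0.43} → fail.
2 of 3 fail.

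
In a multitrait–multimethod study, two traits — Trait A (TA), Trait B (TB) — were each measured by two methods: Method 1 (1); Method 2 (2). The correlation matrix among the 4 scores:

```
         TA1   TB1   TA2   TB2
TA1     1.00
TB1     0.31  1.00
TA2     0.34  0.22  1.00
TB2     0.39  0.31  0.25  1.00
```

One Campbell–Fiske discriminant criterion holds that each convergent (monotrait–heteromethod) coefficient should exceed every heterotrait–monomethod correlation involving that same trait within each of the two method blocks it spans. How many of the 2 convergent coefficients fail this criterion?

1

Checking each validity diagonal entry against its comparison values:
TA (methods 1·2): 0.34 vs {0.31, 0.25} → pass.
TB (methods 1·2): 0.31 vs {0.31, 0.25} → fail.
1 of 2 fail.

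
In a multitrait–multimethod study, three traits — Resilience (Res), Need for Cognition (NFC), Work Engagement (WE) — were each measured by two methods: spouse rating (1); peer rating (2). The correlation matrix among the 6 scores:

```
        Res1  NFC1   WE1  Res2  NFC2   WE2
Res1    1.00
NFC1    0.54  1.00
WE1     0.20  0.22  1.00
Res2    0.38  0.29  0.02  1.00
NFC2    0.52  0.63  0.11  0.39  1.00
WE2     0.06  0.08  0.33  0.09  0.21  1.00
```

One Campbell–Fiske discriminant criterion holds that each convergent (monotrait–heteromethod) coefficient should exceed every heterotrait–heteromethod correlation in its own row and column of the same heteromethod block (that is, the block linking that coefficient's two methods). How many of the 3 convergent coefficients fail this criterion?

1

Each convergent coefficient versus the relevant comparison correlations:
Res (methods 1·2): 0.38 vs {0.52, 0.29, 0.06, 0.02} → fail.
NFC (methods 1·2): 0.63 vs {0.29, 0.52, 0.08, 0.11} → pass.
WE (methods 1·2): 0.33 vs {0.02, 0.06, 0.11, 0.08} → pass.
1 of 3 fail.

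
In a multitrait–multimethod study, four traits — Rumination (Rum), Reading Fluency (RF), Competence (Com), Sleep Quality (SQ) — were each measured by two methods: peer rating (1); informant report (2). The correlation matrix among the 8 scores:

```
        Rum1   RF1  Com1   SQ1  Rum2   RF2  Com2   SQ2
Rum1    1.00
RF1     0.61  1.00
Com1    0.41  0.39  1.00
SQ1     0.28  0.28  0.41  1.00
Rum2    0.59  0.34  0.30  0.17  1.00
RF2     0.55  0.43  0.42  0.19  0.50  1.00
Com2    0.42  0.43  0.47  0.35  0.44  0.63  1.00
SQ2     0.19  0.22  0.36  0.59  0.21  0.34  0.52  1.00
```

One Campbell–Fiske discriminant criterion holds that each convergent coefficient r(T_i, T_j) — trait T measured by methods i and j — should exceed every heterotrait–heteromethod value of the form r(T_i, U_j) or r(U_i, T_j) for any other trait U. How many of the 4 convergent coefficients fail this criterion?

1

Checking each validity diagonal entry against its comparison values:
Rum (methods 1·2): 0.59 vs {0.55, 0.34, 0.42, 0.30, 0.19, 0.17} → pass.
RF (methods 1·2): 0.43 vs {0.34, 0.55, 0.43, 0.42, 0.22, 0.19} → fail.
Com (methods 1·2): 0.47 vs {0.30, 0.42, 0.42, 0.43, 0.36, 0.35} → pass.
SQ (methods 1·2): 0.59 vs {0.17, 0.19, 0.19, 0.22, 0.35, 0.36} → pass.
1 of 4 fail.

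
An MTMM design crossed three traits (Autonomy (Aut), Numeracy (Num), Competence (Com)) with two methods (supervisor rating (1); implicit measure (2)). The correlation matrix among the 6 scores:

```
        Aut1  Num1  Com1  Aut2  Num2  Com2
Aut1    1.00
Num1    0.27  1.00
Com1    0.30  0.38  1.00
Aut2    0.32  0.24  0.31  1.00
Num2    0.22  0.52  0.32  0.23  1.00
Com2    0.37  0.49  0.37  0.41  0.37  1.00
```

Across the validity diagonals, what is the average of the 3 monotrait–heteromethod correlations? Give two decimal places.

0.40

Convergent values: 0.32, 0.52, 0.37; mean = 1.21/3 = 0.40.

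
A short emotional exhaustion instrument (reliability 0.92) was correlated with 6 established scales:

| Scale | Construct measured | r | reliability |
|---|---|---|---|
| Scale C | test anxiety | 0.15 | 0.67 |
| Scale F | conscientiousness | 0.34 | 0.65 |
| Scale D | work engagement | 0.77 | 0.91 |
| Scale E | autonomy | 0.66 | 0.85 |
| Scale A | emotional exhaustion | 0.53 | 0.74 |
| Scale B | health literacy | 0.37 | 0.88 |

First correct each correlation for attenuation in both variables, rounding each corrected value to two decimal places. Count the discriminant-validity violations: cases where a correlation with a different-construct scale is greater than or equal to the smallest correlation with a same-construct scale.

Disattenuated r (r / √(r_scale · r_new)):
  Scale C (disc): 0.15 / √(0.67·0.92) = 0.19
  Scale F (disc): 0.34 / √(0.65·0.92) = 0.44
  Scale D (disc): 0.77 / √(0.91·0.92) = 0.84
  Scale E (disc): 0.66 / √(0.85·0.92) = 0.75
  Scale A (conv): 0.53 / √(0.74·0.92) = 0.64
  Scale B (disc): 0.37 / √(0.88·0.92) = 0.41
Smallest convergent = 0.64. Discriminant values: 0.19, 0.44, 0.84, 0.75, 0.41; count ≥ 0.64 → 2.

2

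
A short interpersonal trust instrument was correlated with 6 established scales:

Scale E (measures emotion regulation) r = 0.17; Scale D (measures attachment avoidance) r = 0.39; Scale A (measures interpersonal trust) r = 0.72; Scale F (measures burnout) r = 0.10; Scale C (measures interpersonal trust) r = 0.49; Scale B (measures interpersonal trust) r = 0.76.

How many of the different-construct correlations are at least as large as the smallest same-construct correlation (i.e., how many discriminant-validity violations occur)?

Convergent (same construct = interpersonal trust): Scale A, Scale C, Scale B.
Smallest convergent = 0.49. Discriminant values: 0.17, 0.39, 0.10; count ≥ 0.49 → 0.

0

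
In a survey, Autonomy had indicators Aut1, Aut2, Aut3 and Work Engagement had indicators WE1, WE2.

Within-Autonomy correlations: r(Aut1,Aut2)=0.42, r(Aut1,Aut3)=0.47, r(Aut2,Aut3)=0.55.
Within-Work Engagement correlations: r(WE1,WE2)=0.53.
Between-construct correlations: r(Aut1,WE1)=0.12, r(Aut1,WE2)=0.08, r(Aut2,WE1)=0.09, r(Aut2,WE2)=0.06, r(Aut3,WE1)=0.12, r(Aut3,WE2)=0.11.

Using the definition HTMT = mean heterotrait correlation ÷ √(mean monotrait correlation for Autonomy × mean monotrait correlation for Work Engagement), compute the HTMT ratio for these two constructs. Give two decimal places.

Mean between = 0.58/6 = 0.0967.
Mean within-Aut = 1.44/3 = 0.4800; mean within-WE = 0.53/1 = 0.5300.
Geometric mean = √(0.4800 × 0.5300) = 0.5044.
HTMT = 0.0967 / 0.5044 = 0.19.

0.19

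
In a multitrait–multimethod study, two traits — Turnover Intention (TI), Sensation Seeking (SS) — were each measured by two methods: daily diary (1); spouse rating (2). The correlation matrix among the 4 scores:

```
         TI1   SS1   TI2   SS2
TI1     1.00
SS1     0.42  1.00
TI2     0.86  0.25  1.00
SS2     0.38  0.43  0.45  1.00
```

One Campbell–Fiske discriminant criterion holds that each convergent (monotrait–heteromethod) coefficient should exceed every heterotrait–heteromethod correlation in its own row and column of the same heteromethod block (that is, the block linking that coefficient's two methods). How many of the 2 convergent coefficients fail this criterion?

0

Convergent coefficients and their comparison sets:
TI (methods 1·2): 0.86 vs {0.38, 0.25} → pass.
SS (methods 1·2): 0.43 vs {0.25, 0.38} → pass.
0 of 2 fail.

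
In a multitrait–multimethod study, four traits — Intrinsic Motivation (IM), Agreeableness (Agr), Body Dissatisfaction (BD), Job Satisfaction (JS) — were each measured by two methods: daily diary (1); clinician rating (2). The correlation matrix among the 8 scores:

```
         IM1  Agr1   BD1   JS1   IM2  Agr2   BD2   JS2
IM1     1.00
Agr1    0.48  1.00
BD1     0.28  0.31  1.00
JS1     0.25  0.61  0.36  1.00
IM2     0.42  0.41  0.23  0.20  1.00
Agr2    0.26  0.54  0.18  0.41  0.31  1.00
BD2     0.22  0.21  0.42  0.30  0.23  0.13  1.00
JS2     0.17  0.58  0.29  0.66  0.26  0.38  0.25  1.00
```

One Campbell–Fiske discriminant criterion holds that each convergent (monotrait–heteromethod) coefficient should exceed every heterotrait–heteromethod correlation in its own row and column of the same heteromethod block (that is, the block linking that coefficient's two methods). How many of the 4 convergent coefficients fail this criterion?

Checking each validity diagonal entry against its comparison values:
IM (methods 1·2): 0.42 vs {0.26, 0.41, 0.22, 0.23, 0.17, 0.20} → pass.
Agr (methods 1·2): 0.54 vs {0.41, 0.26, 0.21, 0.18, 0.58, 0.41} → fail.
BD (methods 1·2): 0.42 vs {0.23, 0.22, 0.18, 0.21, 0.29, 0.30} → pass.
JS (methods 1·2): 0.66 vs {0.20, 0.17, 0.41, 0.58, 0.30, 0.29} → pass.
1 of 4 fail.

1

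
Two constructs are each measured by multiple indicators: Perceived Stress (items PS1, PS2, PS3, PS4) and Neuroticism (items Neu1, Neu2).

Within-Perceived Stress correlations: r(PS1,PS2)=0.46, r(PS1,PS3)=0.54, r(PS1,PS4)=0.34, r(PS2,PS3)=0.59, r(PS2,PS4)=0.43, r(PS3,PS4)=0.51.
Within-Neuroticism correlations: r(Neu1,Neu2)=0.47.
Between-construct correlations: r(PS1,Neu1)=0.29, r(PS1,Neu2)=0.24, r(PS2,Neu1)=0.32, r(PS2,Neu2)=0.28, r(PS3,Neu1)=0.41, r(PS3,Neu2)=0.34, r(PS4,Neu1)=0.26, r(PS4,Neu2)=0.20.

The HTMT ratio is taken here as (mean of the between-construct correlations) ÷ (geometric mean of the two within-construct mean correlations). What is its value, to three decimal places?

Mean heterotrait r = 2.34/8 = 0.2925.
Mean within-PS = 2.87/6 = 0.4783; mean within-Neu = 0.47/1 = 0.4700.
Geometric mean = √(0.4783 × 0.4700) = 0.4741.
HTMT = 0.2925 / 0.4741 = 0.617.

0.617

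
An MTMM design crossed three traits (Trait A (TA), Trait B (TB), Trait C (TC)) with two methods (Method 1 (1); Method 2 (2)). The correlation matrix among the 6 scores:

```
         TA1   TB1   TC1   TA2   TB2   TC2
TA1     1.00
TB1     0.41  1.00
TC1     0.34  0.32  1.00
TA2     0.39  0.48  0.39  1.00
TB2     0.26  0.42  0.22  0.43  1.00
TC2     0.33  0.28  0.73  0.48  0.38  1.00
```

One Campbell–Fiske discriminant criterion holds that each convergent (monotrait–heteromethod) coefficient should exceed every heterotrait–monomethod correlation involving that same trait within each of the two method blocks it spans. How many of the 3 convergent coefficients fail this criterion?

2

Each convergent coefficient versus the relevant comparison correlations:
TA (methods 1·2): 0.39 vs {0.41, 0.43, 0.34, 0.48} → fail.
TB (methods 1·2): 0.42 vs {0.41, 0.43, 0.32, 0.38} → fail.
TC (methods 1·2): 0.73 vs {0.34, 0.48, 0.32, 0.38} → pass.
2 of 3 fail.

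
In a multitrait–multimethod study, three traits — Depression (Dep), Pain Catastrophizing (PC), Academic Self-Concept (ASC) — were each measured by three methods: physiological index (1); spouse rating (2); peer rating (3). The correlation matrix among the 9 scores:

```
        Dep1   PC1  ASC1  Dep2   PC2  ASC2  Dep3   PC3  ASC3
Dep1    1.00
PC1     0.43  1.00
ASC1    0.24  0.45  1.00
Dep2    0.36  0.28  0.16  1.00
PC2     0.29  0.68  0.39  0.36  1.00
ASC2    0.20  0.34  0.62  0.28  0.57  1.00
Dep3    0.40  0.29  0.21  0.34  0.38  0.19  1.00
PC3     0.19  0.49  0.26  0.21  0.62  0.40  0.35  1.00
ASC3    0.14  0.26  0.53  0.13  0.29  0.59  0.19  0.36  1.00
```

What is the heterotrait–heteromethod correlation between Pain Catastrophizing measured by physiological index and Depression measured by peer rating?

0.29

Different traits and methods: r(PC1, Dep3) = 0.29.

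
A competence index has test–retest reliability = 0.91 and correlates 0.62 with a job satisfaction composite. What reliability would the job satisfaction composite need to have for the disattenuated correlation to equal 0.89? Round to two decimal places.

r_true = r_obs / √(r_xx · r_yy) ⇒ 0.89 = 0.62 / √(0.91 · r_yy).
√(0.91 · r_yy) = 0.62 / 0.89 = 0.6966; 0.91 · r_yy = 0.4853; r_yy = 0.4853 / 0.91 ≈ 0.53.

0.53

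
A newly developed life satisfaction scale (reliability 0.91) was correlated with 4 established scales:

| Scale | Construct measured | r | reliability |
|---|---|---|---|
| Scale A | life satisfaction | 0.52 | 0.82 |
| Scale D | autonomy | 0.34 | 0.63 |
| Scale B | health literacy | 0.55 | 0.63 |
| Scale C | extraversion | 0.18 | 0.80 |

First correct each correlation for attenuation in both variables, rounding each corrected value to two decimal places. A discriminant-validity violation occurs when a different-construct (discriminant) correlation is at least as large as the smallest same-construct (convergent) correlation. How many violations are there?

Disattenuated r (r / √(r_scale · r_new)):
  Scale A (conv): 0.52 / √(0.82·0.91) = 0.60
  Scale D (disc): 0.34 / √(0.63·0.91) = 0.45
  Scale B (disc): 0.55 / √(0.63·0.91) = 0.73
  Scale C (disc): 0.18 / √(0.80·0.91) = 0.21
Smallest convergent = 0.60. Discriminant values: 0.45, 0.73, 0.21; count ≥ 0.60 → 1.

1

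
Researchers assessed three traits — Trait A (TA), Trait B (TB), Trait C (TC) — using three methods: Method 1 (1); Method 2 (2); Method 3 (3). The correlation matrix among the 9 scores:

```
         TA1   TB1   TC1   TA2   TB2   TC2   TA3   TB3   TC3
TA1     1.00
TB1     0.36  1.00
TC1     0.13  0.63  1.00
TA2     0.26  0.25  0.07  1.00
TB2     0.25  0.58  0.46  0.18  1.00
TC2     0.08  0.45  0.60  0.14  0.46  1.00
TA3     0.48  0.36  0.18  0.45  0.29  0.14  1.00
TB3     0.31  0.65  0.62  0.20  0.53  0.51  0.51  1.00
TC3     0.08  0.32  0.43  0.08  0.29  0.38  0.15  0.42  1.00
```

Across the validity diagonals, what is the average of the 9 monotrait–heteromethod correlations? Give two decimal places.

0.48

Convergent values: 0.26, 0.48, 0.45, 0.58, 0.65, 0.53, 0.60, 0.43, 0.38; mean = 4.36/9 = 0.48.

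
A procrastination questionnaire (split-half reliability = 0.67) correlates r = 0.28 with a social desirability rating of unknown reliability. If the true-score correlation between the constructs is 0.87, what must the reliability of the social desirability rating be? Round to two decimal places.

0.15

r_true = r_obs / √(r_xx · r_yy) ⇒ 0.87 = 0.28 / √(0.67 · r_yy).
√(0.67 · r_yy) = 0.28 / 0.87 = 0.3218; 0.67 · r_yy = 0.1036; r_yy = 0.1036 / 0.67 ≈ 0.15.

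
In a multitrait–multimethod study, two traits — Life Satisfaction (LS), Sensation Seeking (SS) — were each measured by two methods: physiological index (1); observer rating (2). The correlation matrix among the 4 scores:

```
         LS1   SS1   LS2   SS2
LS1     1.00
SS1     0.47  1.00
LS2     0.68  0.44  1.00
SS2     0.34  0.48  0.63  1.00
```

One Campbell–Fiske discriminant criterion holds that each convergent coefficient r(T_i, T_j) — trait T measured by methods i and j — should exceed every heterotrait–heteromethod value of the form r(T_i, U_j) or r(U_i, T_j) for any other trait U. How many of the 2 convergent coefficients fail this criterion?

Checking each validity diagonal entry against its comparison values:
LS (methods 1·2): 0.68 vs {0.34, 0.44} → pass.
SS (methods 1·2): 0.48 vs {0.44, 0.34} → pass.
0 of 2 fail.

0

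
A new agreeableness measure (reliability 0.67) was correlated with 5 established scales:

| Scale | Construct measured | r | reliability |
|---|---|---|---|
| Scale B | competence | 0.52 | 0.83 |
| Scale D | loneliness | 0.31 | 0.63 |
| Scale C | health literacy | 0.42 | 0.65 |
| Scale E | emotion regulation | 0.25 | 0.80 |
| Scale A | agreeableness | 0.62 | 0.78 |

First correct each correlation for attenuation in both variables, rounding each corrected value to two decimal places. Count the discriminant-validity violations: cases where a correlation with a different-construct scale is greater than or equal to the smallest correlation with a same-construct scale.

Disattenuated r (r / √(r_scale · r_new)):
  Scale B (disc): 0.52 / √(0.83·0.67) = 0.70
  Scale D (disc): 0.31 / √(0.63·0.67) = 0.48
  Scale C (disc): 0.42 / √(0.65·0.67) = 0.64
  Scale E (disc): 0.25 / √(0.80·0.67) = 0.34
  Scale A (conv): 0.62 / √(0.78·0.67) = 0.86
Smallest convergent = 0.86. Discriminant values: 0.70, 0.48, 0.64, 0.34; count ≥ 0.86 → 0.

0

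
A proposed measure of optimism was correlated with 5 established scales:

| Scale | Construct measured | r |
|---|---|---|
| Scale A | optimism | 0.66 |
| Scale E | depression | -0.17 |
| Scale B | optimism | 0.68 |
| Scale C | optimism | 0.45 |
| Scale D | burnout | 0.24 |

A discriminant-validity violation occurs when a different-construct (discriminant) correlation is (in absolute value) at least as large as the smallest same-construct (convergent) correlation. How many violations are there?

0

Convergent (same construct = optimism): Scale A, Scale B, Scale C.
Smallest convergent = 0.45. Discriminant |r|: 0.17, 0.24; count ≥ 0.45 → 0.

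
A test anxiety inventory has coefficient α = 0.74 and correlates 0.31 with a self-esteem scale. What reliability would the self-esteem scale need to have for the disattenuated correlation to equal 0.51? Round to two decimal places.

r_true = r_obs / √(r_xx · r_yy) ⇒ 0.51 = 0.31 / √(0.74 · r_yy).
√(0.74 · r_yy) = 0.31 / 0.51 = 0.6078; 0.74 · r_yy = 0.3694; r_yy = 0.3694 / 0.74 ≈ 0.50.

0.50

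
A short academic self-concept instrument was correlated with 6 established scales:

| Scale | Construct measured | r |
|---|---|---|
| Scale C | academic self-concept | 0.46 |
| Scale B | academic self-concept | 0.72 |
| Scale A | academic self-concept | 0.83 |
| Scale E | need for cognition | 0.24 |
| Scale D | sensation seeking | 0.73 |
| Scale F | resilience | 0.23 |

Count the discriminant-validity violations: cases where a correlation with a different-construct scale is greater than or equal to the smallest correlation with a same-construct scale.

1

Convergent (same construct = academic self-concept): Scale C, Scale B, Scale A.
Smallest convergent = 0.46. Discriminant values: 0.24, 0.73, 0.23; count ≥ 0.46 → 1.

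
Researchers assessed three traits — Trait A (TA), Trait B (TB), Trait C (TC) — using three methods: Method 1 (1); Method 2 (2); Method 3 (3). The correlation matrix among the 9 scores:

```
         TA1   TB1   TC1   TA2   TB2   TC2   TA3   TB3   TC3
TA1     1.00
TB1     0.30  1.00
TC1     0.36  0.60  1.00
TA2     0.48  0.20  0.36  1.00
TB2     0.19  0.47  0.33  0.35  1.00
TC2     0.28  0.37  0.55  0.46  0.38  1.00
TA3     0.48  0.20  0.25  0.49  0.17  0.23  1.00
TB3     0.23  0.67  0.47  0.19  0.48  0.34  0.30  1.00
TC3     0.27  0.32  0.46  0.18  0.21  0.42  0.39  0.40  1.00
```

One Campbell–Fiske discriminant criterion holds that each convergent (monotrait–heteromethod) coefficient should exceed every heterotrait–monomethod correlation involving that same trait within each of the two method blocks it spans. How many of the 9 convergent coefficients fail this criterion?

Convergent coefficients and their comparison sets:
TA (methods 1·2): 0.48 vs {0.30, 0.35, 0.36, 0.46} → pass.
TA (methods 1·3): 0.48 vs {0.30, 0.30, 0.36, 0.39} → pass.
TA (methods 2·3): 0.49 vs {0.35, 0.30, 0.46, 0.39} → pass.
TB (methods 1·2): 0.47 vs {0.30, 0.35, 0.60, 0.38} → fail.
TB (methods 1·3): 0.67 vs {0.30, 0.30, 0.60, 0.40} → pass.
TB (methods 2·3): 0.48 vs {0.35, 0.30, 0.38, 0.40} → pass.
TC (methods 1·2): 0.55 vs {0.36, 0.46, 0.60, 0.38} → fail.
TC (methods 1·3): 0.46 vs {0.36, 0.39, 0.60, 0.40} → fail.
TC (methods 2·3): 0.42 vs {0.46, 0.39, 0.38, 0.40} → fail.
4 of 9 fail.

4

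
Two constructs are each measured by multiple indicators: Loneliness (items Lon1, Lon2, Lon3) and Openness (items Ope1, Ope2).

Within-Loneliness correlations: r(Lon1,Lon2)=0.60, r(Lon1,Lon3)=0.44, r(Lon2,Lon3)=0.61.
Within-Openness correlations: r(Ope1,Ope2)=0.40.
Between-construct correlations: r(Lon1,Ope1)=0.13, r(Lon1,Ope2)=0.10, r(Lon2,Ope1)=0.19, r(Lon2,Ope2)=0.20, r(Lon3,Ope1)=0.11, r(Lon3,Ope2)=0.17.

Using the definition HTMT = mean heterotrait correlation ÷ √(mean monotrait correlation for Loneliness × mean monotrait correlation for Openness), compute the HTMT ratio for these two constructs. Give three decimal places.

0.320

Mean between = 0.90/6 = 0.1500.
Mean within-Lon = 1.65/3 = 0.5500; mean within-Ope = 0.40/1 = 0.4000.
Geometric mean = √(0.5500 × 0.4000) = 0.4690.
HTMT = 0.1500 / 0.4690 = 0.320.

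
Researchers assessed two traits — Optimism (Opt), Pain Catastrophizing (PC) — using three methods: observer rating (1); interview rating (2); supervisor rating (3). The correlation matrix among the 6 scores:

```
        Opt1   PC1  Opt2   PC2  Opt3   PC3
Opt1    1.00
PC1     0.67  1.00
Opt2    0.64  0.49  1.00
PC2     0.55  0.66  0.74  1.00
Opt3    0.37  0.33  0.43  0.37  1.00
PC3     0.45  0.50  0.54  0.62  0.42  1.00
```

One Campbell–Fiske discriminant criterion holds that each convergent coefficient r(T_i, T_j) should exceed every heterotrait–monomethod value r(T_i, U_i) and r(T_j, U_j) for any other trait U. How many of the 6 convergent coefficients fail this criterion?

Each convergent coefficient versus the relevant comparison correlations:
Opt (methods 1·2): 0.64 vs {0.67, 0.74} → fail.
Opt (methods 1·3): 0.37 vs {0.67, 0.42} → fail.
Opt (methods 2·3): 0.43 vs {0.74, 0.42} → fail.
PC (methods 1·2): 0.66 vs {0.67, 0.74} → fail.
PC (methods 1·3): 0.50 vs {0.67, 0.42} → fail.
PC (methods 2·3): 0.62 vs {0.74, 0.42} → fail.
6 of 6 fail.

6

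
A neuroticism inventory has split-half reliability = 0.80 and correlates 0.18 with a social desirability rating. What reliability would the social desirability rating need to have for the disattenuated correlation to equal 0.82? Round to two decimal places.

r_true = r_obs / √(r_xx · r_yy) ⇒ 0.82 = 0.18 / √(0.80 · r_yy).
√(0.80 · r_yy) = 0.18 / 0.82 = 0.2195; 0.80 · r_yy = 0.0482; r_yy = 0.0482 / 0.80 ≈ 0.06.

0.06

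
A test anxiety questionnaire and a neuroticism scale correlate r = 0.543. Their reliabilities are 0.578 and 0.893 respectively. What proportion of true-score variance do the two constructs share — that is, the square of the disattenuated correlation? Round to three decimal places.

0.571

Disattenuated r = 0.543 / √(0.578 × 0.893) = 0.543 / 0.7184 = 0.7558.
Shared true-score variance = 0.7558² = 0.5712 ≈ 0.571.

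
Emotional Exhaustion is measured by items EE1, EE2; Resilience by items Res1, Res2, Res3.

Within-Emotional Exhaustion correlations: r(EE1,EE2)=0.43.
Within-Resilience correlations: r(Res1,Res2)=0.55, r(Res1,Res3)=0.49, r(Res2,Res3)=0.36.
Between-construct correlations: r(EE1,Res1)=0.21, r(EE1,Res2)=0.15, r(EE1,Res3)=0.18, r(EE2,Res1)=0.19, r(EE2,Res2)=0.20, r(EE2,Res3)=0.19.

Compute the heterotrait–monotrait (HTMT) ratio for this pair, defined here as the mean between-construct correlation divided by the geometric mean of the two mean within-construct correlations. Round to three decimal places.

0.417

Mean between = 1.12/6 = 0.1867.
Mean within-EE = 0.43/1 = 0.4300; mean within-Res = 1.40/3 = 0.4667.
Geometric mean = √(0.4300 × 0.4667) = 0.4480.
HTMT = 0.1867 / 0.4480 = 0.417.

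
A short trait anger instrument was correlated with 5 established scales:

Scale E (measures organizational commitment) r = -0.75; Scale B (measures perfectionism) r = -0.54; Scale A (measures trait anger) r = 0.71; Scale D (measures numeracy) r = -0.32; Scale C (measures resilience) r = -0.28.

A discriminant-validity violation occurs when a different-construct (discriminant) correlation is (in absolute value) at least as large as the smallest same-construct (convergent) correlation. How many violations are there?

Convergent (same construct = trait anger): Scale A.
Smallest convergent = 0.71. Discriminant |r|: 0.75, 0.54, 0.32, 0.28; count ≥ 0.71 → 1.

1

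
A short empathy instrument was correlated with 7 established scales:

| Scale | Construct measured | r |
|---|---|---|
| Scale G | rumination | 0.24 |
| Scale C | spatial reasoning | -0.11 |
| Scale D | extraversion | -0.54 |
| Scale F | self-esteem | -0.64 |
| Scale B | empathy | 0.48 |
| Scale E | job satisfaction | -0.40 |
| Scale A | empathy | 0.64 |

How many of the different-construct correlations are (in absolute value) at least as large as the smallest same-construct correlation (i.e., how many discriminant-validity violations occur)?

Convergent (same construct = empathy): Scale B, Scale A.
Smallest convergent = 0.48. Discriminant |r|: 0.24, 0.11, 0.54, 0.64, 0.40; count ≥ 0.48 → 2.

2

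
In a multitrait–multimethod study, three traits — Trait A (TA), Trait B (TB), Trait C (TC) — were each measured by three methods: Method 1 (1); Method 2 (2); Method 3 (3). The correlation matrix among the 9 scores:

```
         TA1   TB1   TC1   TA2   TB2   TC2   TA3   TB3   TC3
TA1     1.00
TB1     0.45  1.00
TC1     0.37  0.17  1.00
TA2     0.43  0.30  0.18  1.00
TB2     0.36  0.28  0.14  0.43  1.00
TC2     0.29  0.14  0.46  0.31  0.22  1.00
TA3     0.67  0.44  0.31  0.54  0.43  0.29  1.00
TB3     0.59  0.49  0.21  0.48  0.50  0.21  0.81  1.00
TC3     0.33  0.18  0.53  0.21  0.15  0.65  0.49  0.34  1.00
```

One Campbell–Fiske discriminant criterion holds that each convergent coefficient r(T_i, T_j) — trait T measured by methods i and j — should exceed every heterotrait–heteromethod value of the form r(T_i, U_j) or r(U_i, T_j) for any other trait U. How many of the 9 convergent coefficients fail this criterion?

2

Checking each validity diagonal entry against its comparison values:
TA (methods 1·2): 0.43 vs {0.36, 0.30, 0.29, 0.18} → pass.
TA (methods 1·3): 0.67 vs {0.59, 0.44, 0.33, 0.31} → pass.
TA (methods 2·3): 0.54 vs {0.48, 0.43, 0.21, 0.29} → pass.
TB (methods 1·2): 0.28 vs {0.30, 0.36, 0.14, 0.14} → fail.
TB (methods 1·3): 0.49 vs {0.44, 0.59, 0.18, 0.21} → fail.
TB (methods 2·3): 0.50 vs {0.43, 0.48, 0.15, 0.21} → pass.
TC (methods 1·2): 0.46 vs {0.18, 0.29, 0.14, 0.14} → pass.
TC (methods 1·3): 0.53 vs {0.31, 0.33, 0.21, 0.18} → pass.
TC (methods 2·3): 0.65 vs {0.29, 0.21, 0.21, 0.15} → pass.
2 of 9 fail.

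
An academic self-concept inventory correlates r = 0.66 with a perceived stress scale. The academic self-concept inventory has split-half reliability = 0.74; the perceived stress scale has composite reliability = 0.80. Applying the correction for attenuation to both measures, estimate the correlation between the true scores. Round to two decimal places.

r_true = r_obs / √(r_xx · r_yy) = 0.66 / √(0.74 × 0.80) = 0.66 / √0.5920 = 0.66 / 0.7694 ≈ 0.86.

0.86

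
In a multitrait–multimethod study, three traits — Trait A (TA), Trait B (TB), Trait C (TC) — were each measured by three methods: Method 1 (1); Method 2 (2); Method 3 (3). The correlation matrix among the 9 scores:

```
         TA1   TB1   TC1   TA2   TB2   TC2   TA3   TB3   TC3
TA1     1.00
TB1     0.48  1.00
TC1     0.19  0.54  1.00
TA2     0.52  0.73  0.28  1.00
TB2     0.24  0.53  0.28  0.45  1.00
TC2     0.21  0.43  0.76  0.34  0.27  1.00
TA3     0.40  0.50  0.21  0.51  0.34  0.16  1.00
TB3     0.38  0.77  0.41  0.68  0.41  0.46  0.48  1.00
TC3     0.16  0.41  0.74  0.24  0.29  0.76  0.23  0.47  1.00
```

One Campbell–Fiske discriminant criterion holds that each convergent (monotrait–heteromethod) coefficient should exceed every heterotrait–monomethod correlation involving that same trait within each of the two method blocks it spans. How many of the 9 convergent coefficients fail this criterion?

3

Convergent coefficients and their comparison sets:
TA (methods 1·2): 0.52 vs {0.48, 0.45, 0.19, 0.34} → pass.
TA (methods 1·3): 0.40 vs {0.48, 0.48, 0.19, 0.23} → fail.
TA (methods 2·3): 0.51 vs {0.45, 0.48, 0.34, 0.23} → pass.
TB (methods 1·2): 0.53 vs {0.48, 0.45, 0.54, 0.27} → fail.
TB (methods 1·3): 0.77 vs {0.48, 0.48, 0.54, 0.47} → pass.
TB (methods 2·3): 0.41 vs {0.45, 0.48, 0.27, 0.47} → fail.
TC (methods 1·2): 0.76 vs {0.19, 0.34, 0.54, 0.27} → pass.
TC (methods 1·3): 0.74 vs {0.19, 0.23, 0.54, 0.47} → pass.
TC (methods 2·3): 0.76 vs {0.34, 0.23, 0.27, 0.47} → pass.
3 of 9 fail.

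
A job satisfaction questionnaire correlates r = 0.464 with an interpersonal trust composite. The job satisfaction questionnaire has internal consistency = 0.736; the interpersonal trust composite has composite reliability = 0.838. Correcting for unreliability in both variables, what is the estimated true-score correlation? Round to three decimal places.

r_true = r_obs / √(r_xx · r_yy) = 0.464 / √(0.736 × 0.838) = 0.464 / √0.616768 = 0.464 / 0.7853 ≈ 0.591.

0.591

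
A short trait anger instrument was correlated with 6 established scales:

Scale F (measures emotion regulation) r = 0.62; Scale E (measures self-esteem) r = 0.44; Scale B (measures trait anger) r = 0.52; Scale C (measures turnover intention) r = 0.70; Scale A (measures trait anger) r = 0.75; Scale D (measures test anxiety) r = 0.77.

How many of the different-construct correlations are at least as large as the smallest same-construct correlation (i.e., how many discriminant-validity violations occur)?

3

Convergent (same construct = trait anger): Scale B, Scale A.
Smallest convergent = 0.52. Discriminant values: 0.62, 0.44, 0.70, 0.77; count ≥ 0.52 → 3.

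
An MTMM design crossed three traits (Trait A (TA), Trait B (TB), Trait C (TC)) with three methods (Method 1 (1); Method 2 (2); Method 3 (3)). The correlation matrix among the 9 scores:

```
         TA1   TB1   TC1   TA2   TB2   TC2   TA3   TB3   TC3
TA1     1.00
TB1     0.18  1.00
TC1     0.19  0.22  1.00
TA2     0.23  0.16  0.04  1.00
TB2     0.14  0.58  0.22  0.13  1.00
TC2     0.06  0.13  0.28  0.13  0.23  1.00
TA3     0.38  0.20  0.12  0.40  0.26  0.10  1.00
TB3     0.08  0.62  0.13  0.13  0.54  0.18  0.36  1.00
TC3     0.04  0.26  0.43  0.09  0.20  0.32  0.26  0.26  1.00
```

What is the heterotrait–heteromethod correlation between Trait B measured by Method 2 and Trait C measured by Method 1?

Different traits and methods: r(TB2, TC1) = 0.22.

0.22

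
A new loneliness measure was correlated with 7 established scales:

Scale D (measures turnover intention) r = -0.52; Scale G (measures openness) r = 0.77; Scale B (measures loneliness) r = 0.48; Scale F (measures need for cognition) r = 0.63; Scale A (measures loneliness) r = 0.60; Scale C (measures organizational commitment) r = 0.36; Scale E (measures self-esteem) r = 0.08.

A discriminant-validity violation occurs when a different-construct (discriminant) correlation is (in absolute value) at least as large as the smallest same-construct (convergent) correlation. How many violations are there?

3

Convergent (same construct = loneliness): Scale B, Scale A.
Smallest convergent = 0.48. Discriminant |r|: 0.52, 0.77, 0.63, 0.36, 0.08; count ≥ 0.48 → 3.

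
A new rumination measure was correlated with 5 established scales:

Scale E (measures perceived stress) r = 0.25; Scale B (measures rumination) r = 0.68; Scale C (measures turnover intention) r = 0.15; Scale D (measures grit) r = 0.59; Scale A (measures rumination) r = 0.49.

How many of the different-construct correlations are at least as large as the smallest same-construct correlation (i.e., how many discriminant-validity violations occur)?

1

Convergent (same construct = rumination): Scale B, Scale A.
Smallest convergent = 0.49. Discriminant values: 0.25, 0.15, 0.59; count ≥ 0.49 → 1.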